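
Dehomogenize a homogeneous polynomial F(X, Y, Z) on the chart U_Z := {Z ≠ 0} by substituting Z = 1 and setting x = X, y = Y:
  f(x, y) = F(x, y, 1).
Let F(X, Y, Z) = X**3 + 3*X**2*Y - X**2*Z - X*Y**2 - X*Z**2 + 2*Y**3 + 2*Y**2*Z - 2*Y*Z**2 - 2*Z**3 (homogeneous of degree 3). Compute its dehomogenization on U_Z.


f(x, y) = x**3 + 3*x**2*y - x**2 - x*y**2 - x + 2*y**3 + 2*y**2 - 2*y - 2

On U_Z we set Z = 1. Each monomial c·X^i·Y^j·Z^k in F becomes c·x^i·y^j·1^k = c·x^i·y^j.
Substituting Z = 1: F(X, Y, 1) = x**3 + 3*x**2*y - x**2 - x*y**2 - x + 2*y**3 + 2*y**2 - 2*y - 2.
Note: deg(f) ≤ deg(F) = 3; strict inequality happens when F is divisible by Z (lost terms).


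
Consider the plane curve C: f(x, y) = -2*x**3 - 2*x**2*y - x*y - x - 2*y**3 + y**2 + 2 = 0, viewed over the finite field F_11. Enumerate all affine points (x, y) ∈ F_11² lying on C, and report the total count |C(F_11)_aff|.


Affine F_11-points: {(0, 4), (0, 9), (1, 3), (2, 8), (3, 0), (3, 1), (3, 5), (5, 0), (5, 6), (6, 3), (7, 2), (7, 5), (7, 10), (8, 10)}; count = 14.

For each of the 121 pairs (x, y) ∈ F_11², evaluate f(x, y) mod 11. Record the zeros.
  x = 0: [0↦2, 1↦1, 2↦1, 3↦1, 4↦0, 5↦8, 6↦2, 7↦3, 8↦10, 9↦0, 10↦5]  zeros at y ∈ {4, 9}
  x = 1: [0↦10, 1↦6, 2↦3, 3↦0, 4↦7, 5↦1, 6↦3, 7↦1, 8↦5, 9↦3, 10↦5]  zeros at y ∈ {3}
  x = 2: [0↦6, 1↦6, 2↦7, 3↦8, 4↦8, 5↦6, 6↦1, 7↦3, 8↦0, 9↦2, 10↦8]  zeros at y ∈ {8}
  x = 3: [0↦0, 1↦0, 2↦1, 3↦2, 4↦2, 5↦0, 6↦6, 7↦8, 8↦5, 9↦7, 10↦2]  zeros at y ∈ {0, 1, 5}
  x = 4: [0↦2, 1↦9, 2↦6, 3↦3, 4↦10, 5↦4, 6↦6, 7↦4, 8↦8, 9↦6, 10↦8]  zeros at y ∈ ∅
  x = 5: [0↦0, 1↦10, 2↦10, 3↦10, 4↦9, 5↦6, 6↦0, 7↦1, 8↦8, 9↦9, 10↦3]  zeros at y ∈ {0, 6}
  x = 6: [0↦4, 1↦2, 2↦1, 3↦0, 4↦9, 5↦5, 6↦9, 7↦9, 8↦4, 9↦4, 10↦8]  zeros at y ∈ {3}
  x = 7: [0↦2, 1↦6, 2↦0, 3↦5, 4↦9, 5↦0, 6↦10, 7↦5, 8↦6, 9↦1, 10↦0]  zeros at y ∈ {2, 5, 10}
  x = 8: [0↦4, 1↦10, 2↦6, 3↦2, 4↦8, 5↦1, 6↦2, 7↦10, 8↦2, 9↦10, 10↦0]  zeros at y ∈ {10}
  x = 9: [0↦9, 1↦2, 2↦7, 3↦1, 4↦5, 5↦7, 6↦6, 7↦1, 8↦2, 9↦8, 10↦7]  zeros at y ∈ ∅
  x = 10: [0↦5, 1↦3, 2↦2, 3↦1, 4↦10, 5↦6, 6↦10, 7↦10, 8↦5, 9↦5, 10↦9]  zeros at y ∈ ∅
Collecting zeros: affine points = {(0, 4), (0, 9), (1, 3), (2, 8), (3, 0), (3, 1), (3, 5), (5, 0), (5, 6), (6, 3), (7, 2), (7, 5), (7, 10), (8, 10)}.
Total count |C(F_11)_aff| = 14.


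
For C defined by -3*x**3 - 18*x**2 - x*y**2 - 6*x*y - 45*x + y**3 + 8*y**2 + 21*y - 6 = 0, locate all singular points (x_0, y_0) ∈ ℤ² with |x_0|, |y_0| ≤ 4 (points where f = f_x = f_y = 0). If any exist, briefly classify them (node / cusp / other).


Singular points: {(-2, -3)}; classification: cusp.

Compute partial derivatives:
  f_x = -9*x**2 - 36*x - y**2 - 6*y - 45.
  f_y = -2*x*y - 6*x + 3*y**2 + 16*y + 21.
Scan x_0 ∈ {−4, ..., 4}. For each x_0, f_y(x_0, y) is a polynomial in y; find its integer roots y ∈ {−4, ..., 4}, then test f_x and f at those candidates.
  x = -4: f_y(-4, y) = 3*y**2 + 24*y + 45; vanishes at y ∈ {-3}. (-4, -3): f_x = -36 ≠ 0.
  x = -3: f_y(-3, y) = 3*y**2 + 22*y + 39; vanishes at y ∈ {-3}. (-3, -3): f_x = -9 ≠ 0.
  x = -2: f_y(-2, y) = 3*y**2 + 20*y + 33; vanishes at y ∈ {-3}. (-2, -3): f_x = 0, f = 0 — SINGULAR.
  x = -1: f_y(-1, y) = 3*y**2 + 18*y + 27; vanishes at y ∈ {-3}. (-1, -3): f_x = -9 ≠ 0.
  x = 0: f_y(0, y) = 3*y**2 + 16*y + 21; vanishes at y ∈ {-3}. (0, -3): f_x = -36 ≠ 0.
  x = 1: f_y(1, y) = 3*y**2 + 14*y + 15; vanishes at y ∈ {-3}. (1, -3): f_x = -81 ≠ 0.
  x = 2: f_y(2, y) = 3*y**2 + 12*y + 9; vanishes at y ∈ {-3, -1}. (2, -3): f_x = -144 ≠ 0; (2, -1): f_x = -148 ≠ 0.
  x = 3: f_y(3, y) = 3*y**2 + 10*y + 3; vanishes at y ∈ {-3}. (3, -3): f_x = -225 ≠ 0.
  x = 4: f_y(4, y) = 3*y**2 + 8*y - 3; vanishes at y ∈ {-3}. (4, -3): f_x = -324 ≠ 0.
Only singular point on the grid: (-2, -3).
Classify: substitute x = -2 + u, y = -3 + v and expand: f = -3*u**3 - u*v**2 + v**3 + v**2.
No constant or linear terms (consistent with a singular point). Quadratic part: v**2. Cubic part: -3*u**3 - u*v**2 + v**3.
The quadratic part v**2 is a perfect square, so there is a single (double) tangent line v = 0, i.e. y = -3. Restricting the cubic part to that line (v = 0) leaves -3*u**3 ≠ 0, so f is not divisible by v and the branch is v² ≈ 3*u**3 to lowest order — this is a cusp.
Classification: cusp.


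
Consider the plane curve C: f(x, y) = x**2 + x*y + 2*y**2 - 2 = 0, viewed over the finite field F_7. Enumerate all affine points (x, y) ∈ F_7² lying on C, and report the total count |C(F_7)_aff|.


Affine F_7-points: {(0, 1), (0, 6), (1, 4), (1, 6), (2, 2), (2, 4), (3, 0), (3, 2), (4, 0), (4, 5), (5, 3), (5, 5), (6, 1), (6, 3)}; count = 14.

For each of the 49 pairs (x, y) ∈ F_7², evaluate f(x, y) mod 7. Record the zeros.
  x = 0: [0↦5, 1↦0, 2↦6, 3↦2, 4↦2, 5↦6, 6↦0]  zeros at y ∈ {1, 6}
  x = 1: [0↦6, 1↦2, 2↦2, 3↦6, 4↦0, 5↦5, 6↦0]  zeros at y ∈ {4, 6}
  x = 2: [0↦2, 1↦6, 2↦0, 3↦5, 4↦0, 5↦6, 6↦2]  zeros at y ∈ {2, 4}
  x = 3: [0↦0, 1↦5, 2↦0, 3↦6, 4↦2, 5↦2, 6↦6]  zeros at y ∈ {0, 2}
  x = 4: [0↦0, 1↦6, 2↦2, 3↦2, 4↦6, 5↦0, 6↦5]  zeros at y ∈ {0, 5}
  x = 5: [0↦2, 1↦2, 2↦6, 3↦0, 4↦5, 5↦0, 6↦6]  zeros at y ∈ {3, 5}
  x = 6: [0↦6, 1↦0, 2↦5, 3↦0, 4↦6, 5↦2, 6↦2]  zeros at y ∈ {1, 3}
Collecting zeros: affine points = {(0, 1), (0, 6), (1, 4), (1, 6), (2, 2), (2, 4), (3, 0), (3, 2), (4, 0), (4, 5), (5, 3), (5, 5), (6, 1), (6, 3)}.
Total count |C(F_7)_aff| = 14.


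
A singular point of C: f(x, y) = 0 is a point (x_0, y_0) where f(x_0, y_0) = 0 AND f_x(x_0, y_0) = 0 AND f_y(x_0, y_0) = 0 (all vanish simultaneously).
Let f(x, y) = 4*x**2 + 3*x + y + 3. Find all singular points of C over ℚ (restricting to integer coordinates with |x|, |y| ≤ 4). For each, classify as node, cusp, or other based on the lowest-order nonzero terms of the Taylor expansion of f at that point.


No singular points in the scanned grid; C is smooth there.

Compute partial derivatives:
  f_x = 8*x + 3.
  f_y = 1.
f_y = 1 is a nonzero constant, so f_y never vanishes: no point (x, y) can satisfy f = f_x = f_y = 0. In particular no (x, y) ∈ {−4, ..., 4}² is singular; the curve is smooth.


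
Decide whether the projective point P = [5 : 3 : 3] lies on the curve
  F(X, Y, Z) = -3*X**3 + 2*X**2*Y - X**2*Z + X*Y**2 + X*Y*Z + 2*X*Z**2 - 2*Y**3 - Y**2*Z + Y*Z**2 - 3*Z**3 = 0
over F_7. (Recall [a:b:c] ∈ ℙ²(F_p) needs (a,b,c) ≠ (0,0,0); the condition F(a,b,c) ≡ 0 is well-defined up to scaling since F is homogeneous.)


F(5,3,3) ≡ 4 (mod 7); P is NOT on the curve.

Evaluate F(5, 3, 3) term-by-term (mod 7).
  -3*X**3 ↦ -3·125·1·1 = -375
  2*X**2*Y ↦ 2·25·3·1 = 150
  -X**2*Z ↦ -1·25·1·3 = -75
  X*Y**2 ↦ 1·5·9·1 = 45
  X*Y*Z ↦ 1·5·3·3 = 45
  2*X*Z**2 ↦ 2·5·1·9 = 90
  -2*Y**3 ↦ -2·1·27·1 = -54
  -Y**2*Z ↦ -1·1·9·3 = -27
  Y*Z**2 ↦ 1·1·3·9 = 27
  -3*Z**3 ↦ -3·1·1·27 = -81
Sum: F(5, 3, 3) = (-375) + (150) + (-75) + (45) + (45) + (90) + (-54) + (-27) + (27) + (-81) = -255.
Reducing mod 7: -255 ≡ 4 (mod 7).
Since F(a, b, c) ≡ 4 ≠ 0 (mod 7), P does NOT lie on the curve.


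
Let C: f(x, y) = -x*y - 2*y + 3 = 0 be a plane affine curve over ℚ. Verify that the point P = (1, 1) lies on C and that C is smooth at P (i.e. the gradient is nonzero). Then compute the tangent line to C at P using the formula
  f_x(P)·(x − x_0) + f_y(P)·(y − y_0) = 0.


Tangent line at P: -x - 3*y + 4 = 0.

Step 1: f(1, 1) = 0, so P lies on C.
Step 2: partial derivatives
  f_x(x, y) = -y, f_y(x, y) = -x - 2.
  f_x(P) = -1, f_y(P) = -3 (gradient nonzero, so P is smooth).
Step 3: tangent line at P: -1·(x − 1) + -3·(y − 1) = 0.
Expanding: -x - 3*y + 4 = 0.


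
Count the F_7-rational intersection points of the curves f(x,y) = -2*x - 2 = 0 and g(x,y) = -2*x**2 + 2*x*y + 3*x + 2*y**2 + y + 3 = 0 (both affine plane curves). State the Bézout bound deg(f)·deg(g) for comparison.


Common zeros: ∅; count = 0; Bézout bound = 2.

deg(f) = 1, deg(g) = 2, so Bézout bound = 2.
Scan x ∈ F_7. For each x, list the y ∈ F_7 with f(x, y) ≡ 0 and those with g(x, y) ≡ 0 (mod 7); the common zeros in that column are the intersection.
  x = 0: f ≡ 0 at y ∈ ∅; g ≡ 0 at y ∈ ∅; common: ∅.
  x = 1: f ≡ 0 at y ∈ ∅; g ≡ 0 at y ∈ ∅; common: ∅.
  x = 2: f ≡ 0 at y ∈ ∅; g ≡ 0 at y ∈ ∅; common: ∅.
  x = 3: f ≡ 0 at y ∈ ∅; g ≡ 0 at y ∈ ∅; common: ∅.
  x = 4: f ≡ 0 at y ∈ ∅; g ≡ 0 at y ∈ {3}; common: ∅.
  x = 5: f ≡ 0 at y ∈ ∅; g ≡ 0 at y ∈ ∅; common: ∅.
  x = 6: f ≡ 0 at y ∈ {0, 1, 2, 3, 4, 5, 6}; g ≡ 0 at y ∈ ∅; common: ∅.
Collecting: common zeros = ∅, so the count is 0.
Comparison with the Bézout bound: 0 ≤ 2 = deg(f)·deg(g), as expected for curves with no common component (the affine F_7-count falls short of the bound because intersections may lie at infinity, over extension fields, or carry multiplicity).


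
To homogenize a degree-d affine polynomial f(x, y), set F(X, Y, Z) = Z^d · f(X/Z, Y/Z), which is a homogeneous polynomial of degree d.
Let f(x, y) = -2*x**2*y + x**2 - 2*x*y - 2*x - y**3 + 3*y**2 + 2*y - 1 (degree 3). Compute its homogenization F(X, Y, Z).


F(X, Y, Z) = -2*X**2*Y + X**2*Z - 2*X*Y*Z - 2*X*Z**2 - Y**3 + 3*Y**2*Z + 2*Y*Z**2 - Z**3

deg(f) = 3.
Substitute x = X/Z, y = Y/Z into f, then multiply by Z^3.
  monomial -2·x^2·y^1 ↦ -2·X^2·Y^1·Z^0.
  monomial 1·x^2·y^0 ↦ 1·X^2·Y^0·Z^1.
  monomial -2·x^1·y^1 ↦ -2·X^1·Y^1·Z^1.
  monomial -2·x^1·y^0 ↦ -2·X^1·Y^0·Z^2.
  monomial -1·x^0·y^3 ↦ -1·X^0·Y^3·Z^0.
  monomial 3·x^0·y^2 ↦ 3·X^0·Y^2·Z^1.
  monomial 2·x^0·y^1 ↦ 2·X^0·Y^1·Z^2.
  monomial -1·x^0·y^0 ↦ -1·X^0·Y^0·Z^3.
Collecting: F(X, Y, Z) = -2*X**2*Y + X**2*Z - 2*X*Y*Z - 2*X*Z**2 - Y**3 + 3*Y**2*Z + 2*Y*Z**2 - Z**3.


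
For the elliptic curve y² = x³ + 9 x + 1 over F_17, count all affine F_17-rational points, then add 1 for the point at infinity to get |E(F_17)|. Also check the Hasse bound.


Affine points = {(0, 1), (0, 16), (3, 2), (3, 15), (4, 4), (4, 13), (5, 1), (5, 16), (6, 4), (6, 13), (7, 4), (7, 13), (12, 1), (12, 16), (14, 7), (14, 10), (15, 3), (15, 14), (16, 5), (16, 12)}; affine count = 20; |E(F_17)| = 21.

Discriminant check: Δ ∝ 4a³ + 27b² = 4·9³ + 27·1² = 4·729 + 27·1 ≡ 2 (mod 17). Nonzero ⇒ E is nonsingular.
For each x ∈ F_17, compute rhs = x³ + 9·x + 1 mod 17, then count y ∈ F_17 with y² ≡ rhs.
  x = 0: rhs = 1, matching y values: 1, 16 (2 points).
  x = 1: rhs = 11, matching y values: none (0 points).
  x = 2: rhs = 10, matching y values: none (0 points).
  x = 3: rhs = 4, matching y values: 2, 15 (2 points).
  x = 4: rhs = 16, matching y values: 4, 13 (2 points).
  x = 5: rhs = 1, matching y values: 1, 16 (2 points).
  x = 6: rhs = 16, matching y values: 4, 13 (2 points).
  x = 7: rhs = 16, matching y values: 4, 13 (2 points).
  x = 8: rhs = 7, matching y values: none (0 points).
  x = 9: rhs = 12, matching y values: none (0 points).
  x = 10: rhs = 3, matching y values: none (0 points).
  x = 11: rhs = 3, matching y values: none (0 points).
  x = 12: rhs = 1, matching y values: 1, 16 (2 points).
  x = 13: rhs = 3, matching y values: none (0 points).
  x = 14: rhs = 15, matching y values: 7, 10 (2 points).
  x = 15: rhs = 9, matching y values: 3, 14 (2 points).
  x = 16: rhs = 8, matching y values: 5, 12 (2 points).
Total affine count: 20.
Full point count |E(F_17)| = 20 + 1 = 21.
Hasse bound: |21 − (17+1)| = |3| = 3 ≤ 2√17 ≈ 8.2462 ✓.


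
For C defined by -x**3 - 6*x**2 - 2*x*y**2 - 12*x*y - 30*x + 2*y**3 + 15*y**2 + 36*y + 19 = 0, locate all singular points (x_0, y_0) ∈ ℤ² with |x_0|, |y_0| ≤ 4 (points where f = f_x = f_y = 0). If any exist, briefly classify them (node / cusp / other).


Singular points: {(-2, -3)}; classification: cusp.

Compute partial derivatives:
  f_x = -3*x**2 - 12*x - 2*y**2 - 12*y - 30.
  f_y = -4*x*y - 12*x + 6*y**2 + 30*y + 36.
Scan x_0 ∈ {−4, ..., 4}. For each x_0, f_y(x_0, y) is a polynomial in y; find its integer roots y ∈ {−4, ..., 4}, then test f_x and f at those candidates.
  x = -4: f_y(-4, y) = 6*y**2 + 46*y + 84; vanishes at y ∈ {-3}. (-4, -3): f_x = -12 ≠ 0.
  x = -3: f_y(-3, y) = 6*y**2 + 42*y + 72; vanishes at y ∈ {-4, -3}. (-3, -4): f_x = -5 ≠ 0; (-3, -3): f_x = -3 ≠ 0.
  x = -2: f_y(-2, y) = 6*y**2 + 38*y + 60; vanishes at y ∈ {-3}. (-2, -3): f_x = 0, f = 0 — SINGULAR.
  x = -1: f_y(-1, y) = 6*y**2 + 34*y + 48; vanishes at y ∈ {-3}. (-1, -3): f_x = -3 ≠ 0.
  x = 0: f_y(0, y) = 6*y**2 + 30*y + 36; vanishes at y ∈ {-3, -2}. (0, -3): f_x = -12 ≠ 0; (0, -2): f_x = -14 ≠ 0.
  x = 1: f_y(1, y) = 6*y**2 + 26*y + 24; vanishes at y ∈ {-3}. (1, -3): f_x = -27 ≠ 0.
  x = 2: f_y(2, y) = 6*y**2 + 22*y + 12; vanishes at y ∈ {-3}. (2, -3): f_x = -48 ≠ 0.
  x = 3: f_y(3, y) = 6*y**2 + 18*y; vanishes at y ∈ {-3, 0}. (3, -3): f_x = -75 ≠ 0; (3, 0): f_x = -93 ≠ 0.
  x = 4: f_y(4, y) = 6*y**2 + 14*y - 12; vanishes at y ∈ {-3}. (4, -3): f_x = -108 ≠ 0.
Only singular point on the grid: (-2, -3).
Classify: substitute x = -2 + u, y = -3 + v and expand: f = -u**3 - 2*u*v**2 + 2*v**3 + v**2.
No constant or linear terms (consistent with a singular point). Quadratic part: v**2. Cubic part: -u**3 - 2*u*v**2 + 2*v**3.
The quadratic part v**2 is a perfect square, so there is a single (double) tangent line v = 0, i.e. y = -3. Restricting the cubic part to that line (v = 0) leaves -u**3 ≠ 0, so f is not divisible by v and the branch is v² ≈ u**3 to lowest order — this is a cusp.
Classification: cusp.


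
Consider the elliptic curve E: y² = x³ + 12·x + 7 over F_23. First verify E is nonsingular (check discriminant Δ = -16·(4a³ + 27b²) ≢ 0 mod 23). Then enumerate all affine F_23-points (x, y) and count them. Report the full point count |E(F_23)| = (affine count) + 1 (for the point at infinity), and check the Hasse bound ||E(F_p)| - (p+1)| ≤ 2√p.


Affine points = {(2, 4), (2, 19), (3, 1), (3, 22), (4, 2), (4, 21), (5, 10), (5, 13), (9, 4), (9, 19), (10, 0), (12, 4), (12, 19), (17, 8), (17, 15), (18, 11), (18, 12), (20, 6), (20, 17)}; affine count = 19; |E(F_23)| = 20.

Discriminant check: Δ ∝ 4a³ + 27b² = 4·12³ + 27·7² = 4·1728 + 27·49 ≡ 1 (mod 23). Nonzero ⇒ E is nonsingular.
For each x ∈ F_23, compute rhs = x³ + 12·x + 7 mod 23, then count y ∈ F_23 with y² ≡ rhs.
  x = 0: rhs = 7, matching y values: none (0 points).
  x = 1: rhs = 20, matching y values: none (0 points).
  x = 2: rhs = 16, matching y values: 4, 19 (2 points).
  x = 3: rhs = 1, matching y values: 1, 22 (2 points).
  x = 4: rhs = 4, matching y values: 2, 21 (2 points).
  x = 5: rhs = 8, matching y values: 10, 13 (2 points).
  x = 6: rhs = 19, matching y values: none (0 points).
  x = 7: rhs = 20, matching y values: none (0 points).
  x = 8: rhs = 17, matching y values: none (0 points).
  x = 9: rhs = 16, matching y values: 4, 19 (2 points).
  x = 10: rhs = 0, matching y values: 0 (1 points).
  x = 11: rhs = 21, matching y values: none (0 points).
  x = 12: rhs = 16, matching y values: 4, 19 (2 points).
  x = 13: rhs = 14, matching y values: none (0 points).
  x = 14: rhs = 21, matching y values: none (0 points).
  x = 15: rhs = 20, matching y values: none (0 points).
  x = 16: rhs = 17, matching y values: none (0 points).
  x = 17: rhs = 18, matching y values: 8, 15 (2 points).
  x = 18: rhs = 6, matching y values: 11, 12 (2 points).
  x = 19: rhs = 10, matching y values: none (0 points).
  x = 20: rhs = 13, matching y values: 6, 17 (2 points).
  x = 21: rhs = 21, matching y values: none (0 points).
  x = 22: rhs = 17, matching y values: none (0 points).
Total affine count: 19.
Full point count |E(F_23)| = 19 + 1 = 20.
Hasse bound: |20 − (23+1)| = |-4| = 4 ≤ 2√23 ≈ 9.5917 ✓.


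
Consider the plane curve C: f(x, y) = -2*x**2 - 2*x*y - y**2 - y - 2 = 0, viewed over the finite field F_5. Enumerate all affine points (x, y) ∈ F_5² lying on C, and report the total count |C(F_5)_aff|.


Affine F_5-points: {(2, 0), (3, 0), (3, 3), (4, 3)}; count = 4.

For each of the 25 pairs (x, y) ∈ F_5², evaluate f(x, y) mod 5. Record the zeros.
  x = 0: [0↦3, 1↦1, 2↦2, 3↦1, 4↦3]  zeros at y ∈ ∅
  x = 1: [0↦1, 1↦2, 2↦1, 3↦3, 4↦3]  zeros at y ∈ ∅
  x = 2: [0↦0, 1↦4, 2↦1, 3↦1, 4↦4]  zeros at y ∈ {0}
  x = 3: [0↦0, 1↦2, 2↦2, 3↦0, 4↦1]  zeros at y ∈ {0, 3}
  x = 4: [0↦1, 1↦1, 2↦4, 3↦0, 4↦4]  zeros at y ∈ {3}
Collecting zeros: affine points = {(2, 0), (3, 0), (3, 3), (4, 3)}.
Total count |C(F_5)_aff| = 4.


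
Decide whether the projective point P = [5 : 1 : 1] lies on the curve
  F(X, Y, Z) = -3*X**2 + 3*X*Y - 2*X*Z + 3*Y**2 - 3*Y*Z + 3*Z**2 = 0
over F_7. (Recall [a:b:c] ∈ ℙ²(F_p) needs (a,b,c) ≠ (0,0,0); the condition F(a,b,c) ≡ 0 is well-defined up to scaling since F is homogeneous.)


F(5,1,1) ≡ 3 (mod 7); P is NOT on the curve.

Evaluate F(5, 1, 1) term-by-term (mod 7).
  -3*X**2 ↦ -3·25·1·1 = -75
  3*X*Y ↦ 3·5·1·1 = 15
  -2*X*Z ↦ -2·5·1·1 = -10
  3*Y**2 ↦ 3·1·1·1 = 3
  -3*Y*Z ↦ -3·1·1·1 = -3
  3*Z**2 ↦ 3·1·1·1 = 3
Sum: F(5, 1, 1) = (-75) + (15) + (-10) + (3) + (-3) + (3) = -67.
Reducing mod 7: -67 ≡ 3 (mod 7).
Since F(a, b, c) ≡ 3 ≠ 0 (mod 7), P does NOT lie on the curve.


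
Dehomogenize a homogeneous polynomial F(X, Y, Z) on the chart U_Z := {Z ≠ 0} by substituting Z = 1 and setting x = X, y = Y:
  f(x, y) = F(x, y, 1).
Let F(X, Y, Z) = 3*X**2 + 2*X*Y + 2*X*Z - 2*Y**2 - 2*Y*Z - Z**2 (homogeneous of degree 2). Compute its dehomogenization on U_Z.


f(x, y) = 3*x**2 + 2*x*y + 2*x - 2*y**2 - 2*y - 1

On U_Z we set Z = 1. Each monomial c·X^i·Y^j·Z^k in F becomes c·x^i·y^j·1^k = c·x^i·y^j.
Substituting Z = 1: F(X, Y, 1) = 3*x**2 + 2*x*y + 2*x - 2*y**2 - 2*y - 1.
Note: deg(f) ≤ deg(F) = 2; strict inequality happens when F is divisible by Z (lost terms).


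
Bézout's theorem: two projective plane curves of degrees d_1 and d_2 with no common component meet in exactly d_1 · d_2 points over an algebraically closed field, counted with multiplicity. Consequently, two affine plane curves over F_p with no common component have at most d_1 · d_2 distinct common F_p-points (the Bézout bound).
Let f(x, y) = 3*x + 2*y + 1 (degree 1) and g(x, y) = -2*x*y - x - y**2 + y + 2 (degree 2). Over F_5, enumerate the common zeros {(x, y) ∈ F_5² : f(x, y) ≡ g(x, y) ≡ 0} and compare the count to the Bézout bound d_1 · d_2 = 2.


Common zeros: {(0, 2), (4, 1)}; count = 2; Bézout bound = 2.

deg(f) = 1, deg(g) = 2, so Bézout bound = 2.
Scan x ∈ F_5. For each x, list the y ∈ F_5 with f(x, y) ≡ 0 and those with g(x, y) ≡ 0 (mod 5); the common zeros in that column are the intersection.
  x = 0: f ≡ 0 at y ∈ {2}; g ≡ 0 at y ∈ {2, 4}; common: {2}.
  x = 1: f ≡ 0 at y ∈ {3}; g ≡ 0 at y ∈ {2}; common: ∅.
  x = 2: f ≡ 0 at y ∈ {4}; g ≡ 0 at y ∈ {0, 2}; common: ∅.
  x = 3: f ≡ 0 at y ∈ {0}; g ≡ 0 at y ∈ {2, 3}; common: ∅.
  x = 4: f ≡ 0 at y ∈ {1}; g ≡ 0 at y ∈ {1, 2}; common: {1}.
Collecting: common zeros = {(0, 2), (4, 1)}, so the count is 2.
Comparison with the Bézout bound: 2 ≤ 2 = deg(f)·deg(g), as expected for curves with no common component (the bound is attained).


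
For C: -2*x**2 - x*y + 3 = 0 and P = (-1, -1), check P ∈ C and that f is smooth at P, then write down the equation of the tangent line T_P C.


Tangent line at P: 5*x + y + 6 = 0.

Step 1: f(-1, -1) = 0, so P lies on C.
Step 2: partial derivatives
  f_x(x, y) = -4*x - y, f_y(x, y) = -x.
  f_x(P) = 5, f_y(P) = 1 (gradient nonzero, so P is smooth).
Step 3: tangent line at P: 5·(x − -1) + 1·(y − -1) = 0.
Expanding: 5*x + y + 6 = 0.


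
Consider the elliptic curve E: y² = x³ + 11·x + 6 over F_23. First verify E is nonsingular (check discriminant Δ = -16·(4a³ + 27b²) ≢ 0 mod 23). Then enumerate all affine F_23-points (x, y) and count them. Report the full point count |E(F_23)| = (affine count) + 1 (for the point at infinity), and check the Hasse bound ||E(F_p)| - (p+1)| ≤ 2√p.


Affine points = {(0, 11), (0, 12), (1, 8), (1, 15), (2, 6), (2, 17), (5, 5), (5, 18), (6, 9), (6, 14), (7, 9), (7, 14), (8, 10), (8, 13), (9, 11), (9, 12), (10, 9), (10, 14), (11, 3), (11, 20), (12, 7), (12, 16), (13, 0), (14, 11), (14, 12), (15, 2), (15, 21), (16, 0), (17, 0), (19, 6), (19, 17)}; affine count = 31; |E(F_23)| = 32.

Discriminant check: Δ ∝ 4a³ + 27b² = 4·11³ + 27·6² = 4·1331 + 27·36 ≡ 17 (mod 23). Nonzero ⇒ E is nonsingular.
For each x ∈ F_23, compute rhs = x³ + 11·x + 6 mod 23, then count y ∈ F_23 with y² ≡ rhs.
  x = 0: rhs = 6, matching y values: 11, 12 (2 points).
  x = 1: rhs = 18, matching y values: 8, 15 (2 points).
  x = 2: rhs = 13, matching y values: 6, 17 (2 points).
  x = 3: rhs = 20, matching y values: none (0 points).
  x = 4: rhs = 22, matching y values: none (0 points).
  x = 5: rhs = 2, matching y values: 5, 18 (2 points).
  x = 6: rhs = 12, matching y values: 9, 14 (2 points).
  x = 7: rhs = 12, matching y values: 9, 14 (2 points).
  x = 8: rhs = 8, matching y values: 10, 13 (2 points).
  x = 9: rhs = 6, matching y values: 11, 12 (2 points).
  x = 10: rhs = 12, matching y values: 9, 14 (2 points).
  x = 11: rhs = 9, matching y values: 3, 20 (2 points).
  x = 12: rhs = 3, matching y values: 7, 16 (2 points).
  x = 13: rhs = 0, matching y values: 0 (1 points).
  x = 14: rhs = 6, matching y values: 11, 12 (2 points).
  x = 15: rhs = 4, matching y values: 2, 21 (2 points).
  x = 16: rhs = 0, matching y values: 0 (1 points).
  x = 17: rhs = 0, matching y values: 0 (1 points).
  x = 18: rhs = 10, matching y values: none (0 points).
  x = 19: rhs = 13, matching y values: 6, 17 (2 points).
  x = 20: rhs = 15, matching y values: none (0 points).
  x = 21: rhs = 22, matching y values: none (0 points).
  x = 22: rhs = 17, matching y values: none (0 points).
Total affine count: 31.
Full point count |E(F_23)| = 31 + 1 = 32.
Hasse bound: |32 − (23+1)| = |8| = 8 ≤ 2√23 ≈ 9.5917 ✓.


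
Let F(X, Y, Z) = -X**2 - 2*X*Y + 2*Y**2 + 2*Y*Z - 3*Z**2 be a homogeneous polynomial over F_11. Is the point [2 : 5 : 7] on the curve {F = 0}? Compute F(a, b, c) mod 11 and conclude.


F(2,5,7) ≡ 4 (mod 11); P is NOT on the curve.

Evaluate F(2, 5, 7) term-by-term (mod 11).
  -X**2 ↦ -1·4·1·1 = -4
  -2*X*Y ↦ -2·2·5·1 = -20
  2*Y**2 ↦ 2·1·25·1 = 50
  2*Y*Z ↦ 2·1·5·7 = 70
  -3*Z**2 ↦ -3·1·1·49 = -147
Sum: F(2, 5, 7) = (-4) + (-20) + (50) + (70) + (-147) = -51.
Reducing mod 11: -51 ≡ 4 (mod 11).
Since F(a, b, c) ≡ 4 ≠ 0 (mod 11), P does NOT lie on the curve.


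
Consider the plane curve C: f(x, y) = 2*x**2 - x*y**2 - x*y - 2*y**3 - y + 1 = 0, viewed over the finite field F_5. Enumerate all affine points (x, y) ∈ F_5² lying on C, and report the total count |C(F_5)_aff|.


Affine F_5-points: {(3, 1)}; count = 1.

For each of the 25 pairs (x, y) ∈ F_5², evaluate f(x, y) mod 5. Record the zeros.
  x = 0: [0↦1, 1↦3, 2↦3, 3↦4, 4↦4]  zeros at y ∈ ∅
  x = 1: [0↦3, 1↦3, 2↦4, 3↦4, 4↦1]  zeros at y ∈ ∅
  x = 2: [0↦4, 1↦2, 2↦4, 3↦3, 4↦2]  zeros at y ∈ ∅
  x = 3: [0↦4, 1↦0, 2↦3, 3↦1, 4↦2]  zeros at y ∈ {1}
  x = 4: [0↦3, 1↦2, 2↦1, 3↦3, 4↦1]  zeros at y ∈ ∅
Collecting zeros: affine points = {(3, 1)}.
Total count |C(F_5)_aff| = 1.


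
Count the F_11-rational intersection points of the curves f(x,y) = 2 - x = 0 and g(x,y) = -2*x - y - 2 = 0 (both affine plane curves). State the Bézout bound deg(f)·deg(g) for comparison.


Common zeros: {(2, 5)}; count = 1; Bézout bound = 1.

deg(f) = 1, deg(g) = 1, so Bézout bound = 1.
Scan x ∈ F_11. For each x, list the y ∈ F_11 with f(x, y) ≡ 0 and those with g(x, y) ≡ 0 (mod 11); the common zeros in that column are the intersection.
  x = 0: f ≡ 0 at y ∈ ∅; g ≡ 0 at y ∈ {9}; common: ∅.
  x = 1: f ≡ 0 at y ∈ ∅; g ≡ 0 at y ∈ {7}; common: ∅.
  x = 2: f ≡ 0 at y ∈ {0, 1, 2, 3, 4, 5, 6, 7, 8, 9, 10}; g ≡ 0 at y ∈ {5}; common: {5}.
  x = 3: f ≡ 0 at y ∈ ∅; g ≡ 0 at y ∈ {3}; common: ∅.
  x = 4: f ≡ 0 at y ∈ ∅; g ≡ 0 at y ∈ {1}; common: ∅.
  x = 5: f ≡ 0 at y ∈ ∅; g ≡ 0 at y ∈ {10}; common: ∅.
  x = 6: f ≡ 0 at y ∈ ∅; g ≡ 0 at y ∈ {8}; common: ∅.
  x = 7: f ≡ 0 at y ∈ ∅; g ≡ 0 at y ∈ {6}; common: ∅.
  x = 8: f ≡ 0 at y ∈ ∅; g ≡ 0 at y ∈ {4}; common: ∅.
  x = 9: f ≡ 0 at y ∈ ∅; g ≡ 0 at y ∈ {2}; common: ∅.
  x = 10: f ≡ 0 at y ∈ ∅; g ≡ 0 at y ∈ {0}; common: ∅.
Collecting: common zeros = {(2, 5)}, so the count is 1.
Comparison with the Bézout bound: 1 ≤ 1 = deg(f)·deg(g), as expected for curves with no common component (the bound is attained).


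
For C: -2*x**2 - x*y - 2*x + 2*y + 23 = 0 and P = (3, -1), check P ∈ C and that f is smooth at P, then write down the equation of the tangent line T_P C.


Tangent line at P: -13*x - y + 38 = 0.

Step 1: f(3, -1) = 0, so P lies on C.
Step 2: partial derivatives
  f_x(x, y) = -4*x - y - 2, f_y(x, y) = 2 - x.
  f_x(P) = -13, f_y(P) = -1 (gradient nonzero, so P is smooth).
Step 3: tangent line at P: -13·(x − 3) + -1·(y − -1) = 0.
Expanding: -13*x - y + 38 = 0.


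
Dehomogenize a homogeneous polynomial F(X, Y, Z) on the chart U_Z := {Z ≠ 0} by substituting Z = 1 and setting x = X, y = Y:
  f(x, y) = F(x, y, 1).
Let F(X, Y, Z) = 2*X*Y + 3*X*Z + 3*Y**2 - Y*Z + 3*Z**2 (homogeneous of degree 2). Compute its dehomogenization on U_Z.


f(x, y) = 2*x*y + 3*x + 3*y**2 - y + 3

On U_Z we set Z = 1. Each monomial c·X^i·Y^j·Z^k in F becomes c·x^i·y^j·1^k = c·x^i·y^j.
Substituting Z = 1: F(X, Y, 1) = 2*x*y + 3*x + 3*y**2 - y + 3.
Note: deg(f) ≤ deg(F) = 2; strict inequality happens when F is divisible by Z (lost terms).


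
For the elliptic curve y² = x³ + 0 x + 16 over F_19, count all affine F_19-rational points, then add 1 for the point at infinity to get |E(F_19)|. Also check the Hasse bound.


Affine points = {(0, 4), (0, 15), (1, 6), (1, 13), (2, 9), (2, 10), (3, 9), (3, 10), (4, 2), (4, 17), (6, 2), (6, 17), (7, 6), (7, 13), (9, 2), (9, 17), (10, 3), (10, 16), (11, 6), (11, 13), (13, 3), (13, 16), (14, 9), (14, 10), (15, 3), (15, 16)}; affine count = 26; |E(F_19)| = 27.

Discriminant check: Δ ∝ 4a³ + 27b² = 4·0³ + 27·16² = 4·0 + 27·256 ≡ 15 (mod 19). Nonzero ⇒ E is nonsingular.
For each x ∈ F_19, compute rhs = x³ + 0·x + 16 mod 19, then count y ∈ F_19 with y² ≡ rhs.
  x = 0: rhs = 16, matching y values: 4, 15 (2 points).
  x = 1: rhs = 17, matching y values: 6, 13 (2 points).
  x = 2: rhs = 5, matching y values: 9, 10 (2 points).
  x = 3: rhs = 5, matching y values: 9, 10 (2 points).
  x = 4: rhs = 4, matching y values: 2, 17 (2 points).
  x = 5: rhs = 8, matching y values: none (0 points).
  x = 6: rhs = 4, matching y values: 2, 17 (2 points).
  x = 7: rhs = 17, matching y values: 6, 13 (2 points).
  x = 8: rhs = 15, matching y values: none (0 points).
  x = 9: rhs = 4, matching y values: 2, 17 (2 points).
  x = 10: rhs = 9, matching y values: 3, 16 (2 points).
  x = 11: rhs = 17, matching y values: 6, 13 (2 points).
  x = 12: rhs = 15, matching y values: none (0 points).
  x = 13: rhs = 9, matching y values: 3, 16 (2 points).
  x = 14: rhs = 5, matching y values: 9, 10 (2 points).
  x = 15: rhs = 9, matching y values: 3, 16 (2 points).
  x = 16: rhs = 8, matching y values: none (0 points).
  x = 17: rhs = 8, matching y values: none (0 points).
  x = 18: rhs = 15, matching y values: none (0 points).
Total affine count: 26.
Full point count |E(F_19)| = 26 + 1 = 27.
Hasse bound: |27 − (19+1)| = |7| = 7 ≤ 2√19 ≈ 8.7178 ✓.


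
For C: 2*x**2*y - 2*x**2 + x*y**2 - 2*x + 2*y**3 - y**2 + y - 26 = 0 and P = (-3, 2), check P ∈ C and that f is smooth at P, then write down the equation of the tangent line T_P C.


Tangent line at P: -10*x + 27*y - 84 = 0.

Step 1: f(-3, 2) = 0, so P lies on C.
Step 2: partial derivatives
  f_x(x, y) = 4*x*y - 4*x + y**2 - 2, f_y(x, y) = 2*x**2 + 2*x*y + 6*y**2 - 2*y + 1.
  f_x(P) = -10, f_y(P) = 27 (gradient nonzero, so P is smooth).
Step 3: tangent line at P: -10·(x − -3) + 27·(y − 2) = 0.
Expanding: -10*x + 27*y - 84 = 0.


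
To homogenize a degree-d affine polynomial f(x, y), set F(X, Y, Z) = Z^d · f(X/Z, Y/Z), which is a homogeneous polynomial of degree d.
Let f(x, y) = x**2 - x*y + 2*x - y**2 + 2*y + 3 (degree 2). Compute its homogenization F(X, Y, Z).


F(X, Y, Z) = X**2 - X*Y + 2*X*Z - Y**2 + 2*Y*Z + 3*Z**2

deg(f) = 2.
Substitute x = X/Z, y = Y/Z into f, then multiply by Z^2.
  monomial 1·x^2·y^0 ↦ 1·X^2·Y^0·Z^0.
  monomial -1·x^1·y^1 ↦ -1·X^1·Y^1·Z^0.
  monomial 2·x^1·y^0 ↦ 2·X^1·Y^0·Z^1.
  monomial -1·x^0·y^2 ↦ -1·X^0·Y^2·Z^0.
  monomial 2·x^0·y^1 ↦ 2·X^0·Y^1·Z^1.
  monomial 3·x^0·y^0 ↦ 3·X^0·Y^0·Z^2.
Collecting: F(X, Y, Z) = X**2 - X*Y + 2*X*Z - Y**2 + 2*Y*Z + 3*Z**2.


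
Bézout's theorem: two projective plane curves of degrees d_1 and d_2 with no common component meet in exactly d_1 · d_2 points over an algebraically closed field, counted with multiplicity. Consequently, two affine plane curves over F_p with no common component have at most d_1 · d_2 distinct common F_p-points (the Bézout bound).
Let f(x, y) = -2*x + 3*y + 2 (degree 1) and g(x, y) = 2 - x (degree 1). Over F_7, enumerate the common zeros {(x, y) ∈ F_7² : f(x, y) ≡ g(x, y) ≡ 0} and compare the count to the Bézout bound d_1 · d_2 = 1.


Common zeros: {(2, 3)}; count = 1; Bézout bound = 1.

deg(f) = 1, deg(g) = 1, so Bézout bound = 1.
Scan x ∈ F_7. For each x, list the y ∈ F_7 with f(x, y) ≡ 0 and those with g(x, y) ≡ 0 (mod 7); the common zeros in that column are the intersection.
  x = 0: f ≡ 0 at y ∈ {4}; g ≡ 0 at y ∈ ∅; common: ∅.
  x = 1: f ≡ 0 at y ∈ {0}; g ≡ 0 at y ∈ ∅; common: ∅.
  x = 2: f ≡ 0 at y ∈ {3}; g ≡ 0 at y ∈ {0, 1, 2, 3, 4, 5, 6}; common: {3}.
  x = 3: f ≡ 0 at y ∈ {6}; g ≡ 0 at y ∈ ∅; common: ∅.
  x = 4: f ≡ 0 at y ∈ {2}; g ≡ 0 at y ∈ ∅; common: ∅.
  x = 5: f ≡ 0 at y ∈ {5}; g ≡ 0 at y ∈ ∅; common: ∅.
  x = 6: f ≡ 0 at y ∈ {1}; g ≡ 0 at y ∈ ∅; common: ∅.
Collecting: common zeros = {(2, 3)}, so the count is 1.
Comparison with the Bézout bound: 1 ≤ 1 = deg(f)·deg(g), as expected for curves with no common component (the bound is attained).


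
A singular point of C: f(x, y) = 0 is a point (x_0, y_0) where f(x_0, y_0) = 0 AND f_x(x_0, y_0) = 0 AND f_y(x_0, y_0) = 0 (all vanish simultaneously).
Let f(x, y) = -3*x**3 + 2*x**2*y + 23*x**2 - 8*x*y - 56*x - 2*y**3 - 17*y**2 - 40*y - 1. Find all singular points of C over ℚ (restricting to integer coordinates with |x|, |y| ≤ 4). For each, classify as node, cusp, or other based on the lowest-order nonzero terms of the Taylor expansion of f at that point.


Singular points: {(2, -3)}; classification: node.

Compute partial derivatives:
  f_x = -9*x**2 + 4*x*y + 46*x - 8*y - 56.
  f_y = 2*x**2 - 8*x - 6*y**2 - 34*y - 40.
Scan x_0 ∈ {−4, ..., 4}. For each x_0, f_y(x_0, y) is a polynomial in y; find its integer roots y ∈ {−4, ..., 4}, then test f_x and f at those candidates.
  x = -4: f_y(-4, y) = -6*y**2 - 34*y + 24; no integer root y with |y| ≤ 4.
  x = -3: f_y(-3, y) = -6*y**2 - 34*y + 2; no integer root y with |y| ≤ 4.
  x = -2: f_y(-2, y) = -6*y**2 - 34*y - 16; no integer root y with |y| ≤ 4.
  x = -1: f_y(-1, y) = -6*y**2 - 34*y - 30; no integer root y with |y| ≤ 4.
  x = 0: f_y(0, y) = -6*y**2 - 34*y - 40; vanishes at y ∈ {-4}. (0, -4): f_x = -24 ≠ 0.
  x = 1: f_y(1, y) = -6*y**2 - 34*y - 46; no integer root y with |y| ≤ 4.
  x = 2: f_y(2, y) = -6*y**2 - 34*y - 48; vanishes at y ∈ {-3}. (2, -3): f_x = 0, f = 0 — SINGULAR.
  x = 3: f_y(3, y) = -6*y**2 - 34*y - 46; no integer root y with |y| ≤ 4.
  x = 4: f_y(4, y) = -6*y**2 - 34*y - 40; vanishes at y ∈ {-4}. (4, -4): f_x = -48 ≠ 0.
Only singular point on the grid: (2, -3).
Classify: substitute x = 2 + u, y = -3 + v and expand: f = -3*u**3 + 2*u**2*v - u**2 - 2*v**3 + v**2.
No constant or linear terms (consistent with a singular point). Quadratic part: -u**2 + v**2. Cubic part: -3*u**3 + 2*u**2*v - 2*v**3.
The quadratic part v**2 - u**2 = (v − u)(v + u) splits into two distinct linear factors, so there are two distinct tangent lines y − -3 = ±(x − 2) — this is a node (ordinary double point).
Classification: node.


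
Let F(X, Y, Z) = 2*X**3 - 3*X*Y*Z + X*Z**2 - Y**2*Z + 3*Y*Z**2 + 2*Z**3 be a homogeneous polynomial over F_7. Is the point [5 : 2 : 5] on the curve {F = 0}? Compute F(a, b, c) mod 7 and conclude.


F(5,2,5) ≡ 3 (mod 7); P is NOT on the curve.

Evaluate F(5, 2, 5) term-by-term (mod 7).
  2*X**3 ↦ 2·125·1·1 = 250
  -3*X*Y*Z ↦ -3·5·2·5 = -150
  X*Z**2 ↦ 1·5·1·25 = 125
  -Y**2*Z ↦ -1·1·4·5 = -20
  3*Y*Z**2 ↦ 3·1·2·25 = 150
  2*Z**3 ↦ 2·1·1·125 = 250
Sum: F(5, 2, 5) = (250) + (-150) + (125) + (-20) + (150) + (250) = 605.
Reducing mod 7: 605 ≡ 3 (mod 7).
Since F(a, b, c) ≡ 3 ≠ 0 (mod 7), P does NOT lie on the curve.


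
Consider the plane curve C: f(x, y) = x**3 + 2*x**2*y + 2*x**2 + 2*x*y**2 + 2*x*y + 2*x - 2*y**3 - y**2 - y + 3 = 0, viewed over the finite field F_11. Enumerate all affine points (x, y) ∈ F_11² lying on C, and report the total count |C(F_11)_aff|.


Affine F_11-points: {(1, 9), (3, 5), (3, 9), (4, 10), (5, 4), (6, 7), (9, 9)}; count = 7.

For each of the 121 pairs (x, y) ∈ F_11², evaluate f(x, y) mod 11. Record the zeros.
  x = 0: [0↦3, 1↦10, 2↦3, 3↦3, 4↦9, 5↦9, 6↦2, 7↦9, 8↦7, 9↦6, 10↦5]  zeros at y ∈ ∅
  x = 1: [0↦8, 1↦10, 2↦2, 3↦5, 4↦7, 5↦7, 6↦4, 7↦8, 8↦7, 9↦0, 10↦8]  zeros at y ∈ {9}
  x = 2: [0↦1, 1↦2, 2↦8, 3↦7, 4↦9, 5↦2, 6↦7, 7↦1, 8↦5, 9↦7, 10↦6]  zeros at y ∈ ∅
  x = 3: [0↦10, 1↦3, 2↦5, 3↦4, 4↦10, 5↦0, 6↦6, 7↦5, 8↦7, 9↦0, 10↦5]  zeros at y ∈ {5, 9}
  x = 4: [0↦8, 1↦8, 2↦10, 3↦2, 4↦5, 5↦7, 6↦7, 7↦4, 8↦8, 9↦7, 10↦0]  zeros at y ∈ {10}
  x = 5: [0↦1, 1↦1, 2↦7, 3↦7, 4↦0, 5↦7, 6↦5, 7↦4, 8↦3, 9↦1, 10↦8]  zeros at y ∈ {4}
  x = 6: [0↦6, 1↦10, 2↦2, 3↦3, 4↦1, 5↦6, 6↦6, 7↦0, 8↦9, 9↦10, 10↦2]  zeros at y ∈ {7}
  x = 7: [0↦7, 1↦8, 2↦1, 3↦7, 4↦3, 5↦10, 6↦5, 7↦9, 8↦10, 9↦7, 10↦10]  zeros at y ∈ ∅
  x = 8: [0↦10, 1↦1, 2↦10, 3↦3, 4↦1, 5↦3, 6↦8, 7↦4, 8↦1, 9↦9, 10↦5]  zeros at y ∈ ∅
  x = 9: [0↦10, 1↦6, 2↦2, 3↦8, 4↦1, 5↦2, 6↦10, 7↦2, 8↦10, 9↦0, 10↦4]  zeros at y ∈ {9}
  x = 10: [0↦2, 1↦7, 2↦5, 3↦6, 4↦9, 5↦2, 6↦6, 7↦9, 8↦10, 9↦8, 10↦2]  zeros at y ∈ ∅
Collecting zeros: affine points = {(1, 9), (3, 5), (3, 9), (4, 10), (5, 4), (6, 7), (9, 9)}.
Total count |C(F_11)_aff| = 7.


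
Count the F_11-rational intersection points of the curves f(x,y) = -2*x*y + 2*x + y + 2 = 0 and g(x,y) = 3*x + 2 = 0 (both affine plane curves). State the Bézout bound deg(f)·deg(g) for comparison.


Common zeros: {(3, 6)}; count = 1; Bézout bound = 2.

deg(f) = 2, deg(g) = 1, so Bézout bound = 2.
Scan x ∈ F_11. For each x, list the y ∈ F_11 with f(x, y) ≡ 0 and those with g(x, y) ≡ 0 (mod 11); the common zeros in that column are the intersection.
  x = 0: f ≡ 0 at y ∈ {9}; g ≡ 0 at y ∈ ∅; common: ∅.
  x = 1: f ≡ 0 at y ∈ {4}; g ≡ 0 at y ∈ ∅; common: ∅.
  x = 2: f ≡ 0 at y ∈ {2}; g ≡ 0 at y ∈ ∅; common: ∅.
  x = 3: f ≡ 0 at y ∈ {6}; g ≡ 0 at y ∈ {0, 1, 2, 3, 4, 5, 6, 7, 8, 9, 10}; common: {6}.
  x = 4: f ≡ 0 at y ∈ {3}; g ≡ 0 at y ∈ ∅; common: ∅.
  x = 5: f ≡ 0 at y ∈ {5}; g ≡ 0 at y ∈ ∅; common: ∅.
  x = 6: f ≡ 0 at y ∈ ∅; g ≡ 0 at y ∈ ∅; common: ∅.
  x = 7: f ≡ 0 at y ∈ {8}; g ≡ 0 at y ∈ ∅; common: ∅.
  x = 8: f ≡ 0 at y ∈ {10}; g ≡ 0 at y ∈ ∅; common: ∅.
  x = 9: f ≡ 0 at y ∈ {7}; g ≡ 0 at y ∈ ∅; common: ∅.
  x = 10: f ≡ 0 at y ∈ {0}; g ≡ 0 at y ∈ ∅; common: ∅.
Collecting: common zeros = {(3, 6)}, so the count is 1.
Comparison with the Bézout bound: 1 ≤ 2 = deg(f)·deg(g), as expected for curves with no common component (the affine F_11-count falls short of the bound because intersections may lie at infinity, over extension fields, or carry multiplicity).


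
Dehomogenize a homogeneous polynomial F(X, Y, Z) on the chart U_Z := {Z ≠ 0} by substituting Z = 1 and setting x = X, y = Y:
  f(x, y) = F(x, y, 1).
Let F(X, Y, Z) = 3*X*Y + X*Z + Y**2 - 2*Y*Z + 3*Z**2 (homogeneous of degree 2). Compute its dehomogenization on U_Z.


f(x, y) = 3*x*y + x + y**2 - 2*y + 3

On U_Z we set Z = 1. Each monomial c·X^i·Y^j·Z^k in F becomes c·x^i·y^j·1^k = c·x^i·y^j.
Substituting Z = 1: F(X, Y, 1) = 3*x*y + x + y**2 - 2*y + 3.
Note: deg(f) ≤ deg(F) = 2; strict inequality happens when F is divisible by Z (lost terms).


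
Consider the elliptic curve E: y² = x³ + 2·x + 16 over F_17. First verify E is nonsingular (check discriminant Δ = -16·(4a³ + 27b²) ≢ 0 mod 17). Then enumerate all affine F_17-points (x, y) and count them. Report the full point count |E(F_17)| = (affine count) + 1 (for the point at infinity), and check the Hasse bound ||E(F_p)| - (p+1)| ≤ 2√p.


Affine points = {(0, 4), (0, 13), (1, 6), (1, 11), (3, 7), (3, 10), (5, 7), (5, 10), (7, 4), (7, 13), (8, 0), (9, 7), (9, 10), (10, 4), (10, 13), (11, 3), (11, 14), (12, 0), (14, 0), (15, 2), (15, 15), (16, 8), (16, 9)}; affine count = 23; |E(F_17)| = 24.

Discriminant check: Δ ∝ 4a³ + 27b² = 4·2³ + 27·16² = 4·8 + 27·256 ≡ 8 (mod 17). Nonzero ⇒ E is nonsingular.
For each x ∈ F_17, compute rhs = x³ + 2·x + 16 mod 17, then count y ∈ F_17 with y² ≡ rhs.
  x = 0: rhs = 16, matching y values: 4, 13 (2 points).
  x = 1: rhs = 2, matching y values: 6, 11 (2 points).
  x = 2: rhs = 11, matching y values: none (0 points).
  x = 3: rhs = 15, matching y values: 7, 10 (2 points).
  x = 4: rhs = 3, matching y values: none (0 points).
  x = 5: rhs = 15, matching y values: 7, 10 (2 points).
  x = 6: rhs = 6, matching y values: none (0 points).
  x = 7: rhs = 16, matching y values: 4, 13 (2 points).
  x = 8: rhs = 0, matching y values: 0 (1 points).
  x = 9: rhs = 15, matching y values: 7, 10 (2 points).
  x = 10: rhs = 16, matching y values: 4, 13 (2 points).
  x = 11: rhs = 9, matching y values: 3, 14 (2 points).
  x = 12: rhs = 0, matching y values: 0 (1 points).
  x = 13: rhs = 12, matching y values: none (0 points).
  x = 14: rhs = 0, matching y values: 0 (1 points).
  x = 15: rhs = 4, matching y values: 2, 15 (2 points).
  x = 16: rhs = 13, matching y values: 8, 9 (2 points).
Total affine count: 23.
Full point count |E(F_17)| = 23 + 1 = 24.
Hasse bound: |24 − (17+1)| = |6| = 6 ≤ 2√17 ≈ 8.2462 ✓.


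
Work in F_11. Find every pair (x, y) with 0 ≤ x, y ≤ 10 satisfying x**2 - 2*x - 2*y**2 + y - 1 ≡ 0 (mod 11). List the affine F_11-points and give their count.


Affine F_11-points: {(0, 8), (0, 9), (2, 8), (2, 9), (5, 7), (5, 10), (6, 1), (6, 5), (7, 1), (7, 5), (8, 7), (8, 10)}; count = 12.

For each of the 121 pairs (x, y) ∈ F_11², evaluate f(x, y) mod 11. Record the zeros.
  x = 0: [0↦10, 1↦9, 2↦4, 3↦6, 4↦4, 5↦9, 6↦10, 7↦7, 8↦0, 9↦0, 10↦7]  zeros at y ∈ {8, 9}
  x = 1: [0↦9, 1↦8, 2↦3, 3↦5, 4↦3, 5↦8, 6↦9, 7↦6, 8↦10, 9↦10, 10↦6]  zeros at y ∈ ∅
  x = 2: [0↦10, 1↦9, 2↦4, 3↦6, 4↦4, 5↦9, 6↦10, 7↦7, 8↦0, 9↦0, 10↦7]  zeros at y ∈ {8, 9}
  x = 3: [0↦2, 1↦1, 2↦7, 3↦9, 4↦7, 5↦1, 6↦2, 7↦10, 8↦3, 9↦3, 10↦10]  zeros at y ∈ ∅
  x = 4: [0↦7, 1↦6, 2↦1, 3↦3, 4↦1, 5↦6, 6↦7, 7↦4, 8↦8, 9↦8, 10↦4]  zeros at y ∈ ∅
  x = 5: [0↦3, 1↦2, 2↦8, 3↦10, 4↦8, 5↦2, 6↦3, 7↦0, 8↦4, 9↦4, 10↦0]  zeros at y ∈ {7, 10}
  x = 6: [0↦1, 1↦0, 2↦6, 3↦8, 4↦6, 5↦0, 6↦1, 7↦9, 8↦2, 9↦2, 10↦9]  zeros at y ∈ {1, 5}
  x = 7: [0↦1, 1↦0, 2↦6, 3↦8, 4↦6, 5↦0, 6↦1, 7↦9, 8↦2, 9↦2, 10↦9]  zeros at y ∈ {1, 5}
  x = 8: [0↦3, 1↦2, 2↦8, 3↦10, 4↦8, 5↦2, 6↦3, 7↦0, 8↦4, 9↦4, 10↦0]  zeros at y ∈ {7, 10}
  x = 9: [0↦7, 1↦6, 2↦1, 3↦3, 4↦1, 5↦6, 6↦7, 7↦4, 8↦8, 9↦8, 10↦4]  zeros at y ∈ ∅
  x = 10: [0↦2, 1↦1, 2↦7, 3↦9, 4↦7, 5↦1, 6↦2, 7↦10, 8↦3, 9↦3, 10↦10]  zeros at y ∈ ∅
Collecting zeros: affine points = {(0, 8), (0, 9), (2, 8), (2, 9), (5, 7), (5, 10), (6, 1), (6, 5), (7, 1), (7, 5), (8, 7), (8, 10)}.
Total count |C(F_11)_aff| = 12.
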